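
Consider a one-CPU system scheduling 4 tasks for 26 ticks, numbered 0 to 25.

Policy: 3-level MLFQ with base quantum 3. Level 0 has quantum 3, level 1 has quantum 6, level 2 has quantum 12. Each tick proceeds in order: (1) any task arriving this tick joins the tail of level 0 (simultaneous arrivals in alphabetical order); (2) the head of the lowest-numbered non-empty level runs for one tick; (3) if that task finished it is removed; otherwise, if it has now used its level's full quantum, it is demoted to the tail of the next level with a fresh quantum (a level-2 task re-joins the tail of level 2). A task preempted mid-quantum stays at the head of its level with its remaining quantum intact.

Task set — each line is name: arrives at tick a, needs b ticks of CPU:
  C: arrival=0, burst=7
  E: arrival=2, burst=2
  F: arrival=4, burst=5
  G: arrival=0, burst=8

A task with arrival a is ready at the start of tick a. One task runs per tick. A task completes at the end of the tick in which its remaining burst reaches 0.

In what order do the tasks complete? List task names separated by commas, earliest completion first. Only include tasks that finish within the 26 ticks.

completion order = E, C, G, F

t=0: L0/L1/L2 = CG/-/- → run C
t=1: L0/L1/L2 = CG/-/- → run C
t=2: L0/L1/L2 = CGE/-/- → run C
t=3: L0/L1/L2 = GE/C/- → run G
t=4: L0/L1/L2 = GEF/C/- → run G
t=5: L0/L1/L2 = GEF/C/- → run G
t=6: L0/L1/L2 = EF/CG/- → run E
t=7: L0/L1/L2 = EF/CG/- → run E
t=8: L0/L1/L2 = F/CG/- → run F
t=9: L0/L1/L2 = F/CG/- → run F
t=10: L0/L1/L2 = F/CG/- → run F
t=11: L0/L1/L2 = -/CGF/- → run C
t=12: L0/L1/L2 = -/CGF/- → run C
t=13: L0/L1/L2 = -/CGF/- → run C
t=14: L0/L1/L2 = -/CGF/- → run C
t=15: L0/L1/L2 = -/GF/- → run G
t=16: L0/L1/L2 = -/GF/- → run G
t=17: L0/L1/L2 = -/GF/- → run G
t=18: L0/L1/L2 = -/GF/- → run G
t=19: L0/L1/L2 = -/GF/- → run G
t=20: L0/L1/L2 = -/F/- → run F
t=21: L0/L1/L2 = -/F/- → run F
t=22: (idle)
t=23: (idle)
t=24: (idle)
t=25: (idle)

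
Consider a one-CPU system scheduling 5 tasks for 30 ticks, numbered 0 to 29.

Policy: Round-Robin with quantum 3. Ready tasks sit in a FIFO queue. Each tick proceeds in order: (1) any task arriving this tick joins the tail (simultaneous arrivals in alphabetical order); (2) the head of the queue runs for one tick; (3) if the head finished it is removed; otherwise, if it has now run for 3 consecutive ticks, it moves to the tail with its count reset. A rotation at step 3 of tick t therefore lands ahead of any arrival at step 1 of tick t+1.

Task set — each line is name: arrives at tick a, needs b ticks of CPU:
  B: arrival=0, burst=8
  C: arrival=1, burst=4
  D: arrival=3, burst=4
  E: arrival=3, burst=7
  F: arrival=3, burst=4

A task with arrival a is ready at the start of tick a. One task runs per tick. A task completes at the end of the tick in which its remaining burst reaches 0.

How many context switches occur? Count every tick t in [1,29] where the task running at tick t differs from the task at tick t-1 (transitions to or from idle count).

t=0: queue=[B] q_used=0 → run B
t=1: queue=[B,C] q_used=1 → run B
t=2: queue=[B,C] q_used=2 → run B
t=3: queue=[C,B,D,E,F] q_used=0 → run C
t=4: queue=[C,B,D,E,F] q_used=1 → run C
t=5: queue=[C,B,D,E,F] q_used=2 → run C
t=6: queue=[B,D,E,F,C] q_used=0 → run B
t=7: queue=[B,D,E,F,C] q_used=1 → run B
t=8: queue=[B,D,E,F,C] q_used=2 → run B
t=9: queue=[D,E,F,C,B] q_used=0 → run D
t=10: queue=[D,E,F,C,B] q_used=1 → run D
t=11: queue=[D,E,F,C,B] q_used=2 → run D
t=12: queue=[E,F,C,B,D] q_used=0 → run E
t=13: queue=[E,F,C,B,D] q_used=1 → run E
t=14: queue=[E,F,C,B,D] q_used=2 → run E
t=15: queue=[F,C,B,D,E] q_used=0 → run F
t=16: queue=[F,C,B,D,E] q_used=1 → run F
t=17: queue=[F,C,B,D,E] q_used=2 → run F
t=18: queue=[C,B,D,E,F] q_used=0 → run C
t=19: queue=[B,D,E,F] q_used=0 → run B
t=20: queue=[B,D,E,F] q_used=1 → run B
t=21: queue=[D,E,F] q_used=0 → run D
t=22: queue=[E,F] q_used=0 → run E
t=23: queue=[E,F] q_used=1 → run E
t=24: queue=[E,F] q_used=2 → run E
t=25: queue=[F,E] q_used=0 → run F
t=26: queue=[E] q_used=0 → run E
t=27: (idle)
t=28: (idle)
t=29: (idle)

context switches = 12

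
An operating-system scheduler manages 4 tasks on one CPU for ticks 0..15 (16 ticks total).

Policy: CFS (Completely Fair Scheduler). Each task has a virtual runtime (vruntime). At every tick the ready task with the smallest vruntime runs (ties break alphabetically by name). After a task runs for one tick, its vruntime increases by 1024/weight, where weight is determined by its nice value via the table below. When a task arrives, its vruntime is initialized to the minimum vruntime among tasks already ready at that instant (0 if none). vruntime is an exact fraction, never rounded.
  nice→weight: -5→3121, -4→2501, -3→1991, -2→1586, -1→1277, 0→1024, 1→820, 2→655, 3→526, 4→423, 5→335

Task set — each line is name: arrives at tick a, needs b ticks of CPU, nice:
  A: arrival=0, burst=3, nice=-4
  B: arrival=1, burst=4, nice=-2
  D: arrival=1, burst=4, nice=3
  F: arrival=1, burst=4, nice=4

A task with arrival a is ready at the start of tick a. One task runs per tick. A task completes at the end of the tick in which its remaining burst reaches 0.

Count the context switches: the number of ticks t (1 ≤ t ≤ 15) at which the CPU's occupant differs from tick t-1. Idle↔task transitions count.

context switches = 12

t=0: vr[A=0] → run A
t=1: vr[A=1024/2501 B=1024/2501 D=1024/2501 F=1024/2501] → run A
t=2: vr[A=2048/2501 B=1024/2501 D=1024/2501 F=1024/2501] → run B
t=3: vr[A=2048/2501 B=34304/32513 D=1024/2501 F=1024/2501] → run D
t=4: vr[A=2048/2501 B=34304/32513 D=1549824/657763 F=1024/2501] → run F
t=5: vr[A=2048/2501 B=34304/32513 D=1549824/657763 F=2994176/1057923] → run A
t=6: vr[B=34304/32513 D=1549824/657763 F=2994176/1057923] → run B
t=7: vr[B=55296/32513 D=1549824/657763 F=2994176/1057923] → run B
t=8: vr[B=76288/32513 D=1549824/657763 F=2994176/1057923] → run B
t=9: vr[D=1549824/657763 F=2994176/1057923] → run D
t=10: vr[D=2830336/657763 F=2994176/1057923] → run F
t=11: vr[D=2830336/657763 F=5555200/1057923] → run D
t=12: vr[D=4110848/657763 F=5555200/1057923] → run F
t=13: vr[D=4110848/657763 F=2705408/352641] → run D
t=14: vr[F=2705408/352641] → run F
t=15: (idle)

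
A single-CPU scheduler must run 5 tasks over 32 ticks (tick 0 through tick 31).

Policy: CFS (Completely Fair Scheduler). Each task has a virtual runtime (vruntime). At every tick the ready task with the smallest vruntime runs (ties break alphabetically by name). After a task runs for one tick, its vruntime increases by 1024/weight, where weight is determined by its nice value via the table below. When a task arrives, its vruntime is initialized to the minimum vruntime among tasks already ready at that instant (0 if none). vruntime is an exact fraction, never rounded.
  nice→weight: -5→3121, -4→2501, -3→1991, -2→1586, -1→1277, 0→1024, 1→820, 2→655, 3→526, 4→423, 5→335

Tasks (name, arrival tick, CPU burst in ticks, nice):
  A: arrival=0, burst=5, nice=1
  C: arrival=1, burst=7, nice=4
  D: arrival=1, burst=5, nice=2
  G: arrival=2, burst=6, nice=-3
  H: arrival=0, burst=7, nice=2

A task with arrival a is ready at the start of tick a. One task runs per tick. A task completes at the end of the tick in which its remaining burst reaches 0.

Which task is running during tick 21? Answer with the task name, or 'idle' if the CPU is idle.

running at tick 21 = A

t=0: vr[A=0 H=0] → run A
t=1: vr[A=256/205 C=0 D=0 H=0] → run C
t=2: vr[A=256/205 C=1024/423 D=0 G=0 H=0] → run D
t=3: vr[A=256/205 C=1024/423 D=1024/655 G=0 H=0] → run G
t=4: vr[A=256/205 C=1024/423 D=1024/655 G=1024/1991 H=0] → run H
t=5: vr[A=256/205 C=1024/423 D=1024/655 G=1024/1991 H=1024/655] → run G
t=6: vr[A=256/205 C=1024/423 D=1024/655 G=2048/1991 H=1024/655] → run G
t=7: vr[A=256/205 C=1024/423 D=1024/655 G=3072/1991 H=1024/655] → run A
t=8: vr[A=512/205 C=1024/423 D=1024/655 G=3072/1991 H=1024/655] → run G
t=9: vr[A=512/205 C=1024/423 D=1024/655 G=4096/1991 H=1024/655] → run D
t=10: vr[A=512/205 C=1024/423 D=2048/655 G=4096/1991 H=1024/655] → run H
t=11: vr[A=512/205 C=1024/423 D=2048/655 G=4096/1991 H=2048/655] → run G
t=12: vr[A=512/205 C=1024/423 D=2048/655 G=5120/1991 H=2048/655] → run C
t=13: vr[A=512/205 C=2048/423 D=2048/655 G=5120/1991 H=2048/655] → run A
t=14: vr[A=768/205 C=2048/423 D=2048/655 G=5120/1991 H=2048/655] → run G
t=15: vr[A=768/205 C=2048/423 D=2048/655 H=2048/655] → run D
t=16: vr[A=768/205 C=2048/423 D=3072/655 H=2048/655] → run H
t=17: vr[A=768/205 C=2048/423 D=3072/655 H=3072/655] → run A
t=18: vr[A=1024/205 C=2048/423 D=3072/655 H=3072/655] → run D
t=19: vr[A=1024/205 C=2048/423 D=4096/655 H=3072/655] → run H
t=20: vr[A=1024/205 C=2048/423 D=4096/655 H=4096/655] → run C
t=21: vr[A=1024/205 C=1024/141 D=4096/655 H=4096/655] → run A
t=22: vr[C=1024/141 D=4096/655 H=4096/655] → run D
t=23: vr[C=1024/141 H=4096/655] → run H
t=24: vr[C=1024/141 H=1024/131] → run C
t=25: vr[C=4096/423 H=1024/131] → run H
t=26: vr[C=4096/423 H=6144/655] → run H
t=27: vr[C=4096/423] → run C
t=28: vr[C=5120/423] → run C
t=29: vr[C=2048/141] → run C
t=30: (idle)
t=31: (idle)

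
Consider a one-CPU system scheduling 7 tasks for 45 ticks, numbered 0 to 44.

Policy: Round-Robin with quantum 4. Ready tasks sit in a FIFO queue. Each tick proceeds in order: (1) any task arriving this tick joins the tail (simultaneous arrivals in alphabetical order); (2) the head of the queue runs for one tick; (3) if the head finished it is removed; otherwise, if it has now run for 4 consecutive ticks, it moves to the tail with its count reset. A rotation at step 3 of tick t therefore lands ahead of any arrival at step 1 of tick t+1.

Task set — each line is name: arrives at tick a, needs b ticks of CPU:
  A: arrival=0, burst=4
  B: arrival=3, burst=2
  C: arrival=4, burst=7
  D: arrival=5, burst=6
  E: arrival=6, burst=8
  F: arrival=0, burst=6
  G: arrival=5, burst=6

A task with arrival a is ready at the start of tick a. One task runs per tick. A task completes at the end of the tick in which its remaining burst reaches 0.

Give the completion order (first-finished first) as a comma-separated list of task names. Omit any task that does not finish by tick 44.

t=0: queue=[A,F] q_used=0 → run A
t=1: queue=[A,F] q_used=1 → run A
t=2: queue=[A,F] q_used=2 → run A
t=3: queue=[A,F,B] q_used=3 → run A
t=4: queue=[F,B,C] q_used=0 → run F
t=5: queue=[F,B,C,D,G] q_used=1 → run F
t=6: queue=[F,B,C,D,G,E] q_used=2 → run F
t=7: queue=[F,B,C,D,G,E] q_used=3 → run F
t=8: queue=[B,C,D,G,E,F] q_used=0 → run B
t=9: queue=[B,C,D,G,E,F] q_used=1 → run B
t=10: queue=[C,D,G,E,F] q_used=0 → run C
t=11: queue=[C,D,G,E,F] q_used=1 → run C
t=12: queue=[C,D,G,E,F] q_used=2 → run C
t=13: queue=[C,D,G,E,F] q_used=3 → run C
t=14: queue=[D,G,E,F,C] q_used=0 → run D
t=15: queue=[D,G,E,F,C] q_used=1 → run D
t=16: queue=[D,G,E,F,C] q_used=2 → run D
t=17: queue=[D,G,E,F,C] q_used=3 → run D
t=18: queue=[G,E,F,C,D] q_used=0 → run G
t=19: queue=[G,E,F,C,D] q_used=1 → run G
t=20: queue=[G,E,F,C,D] q_used=2 → run G
t=21: queue=[G,E,F,C,D] q_used=3 → run G
t=22: queue=[E,F,C,D,G] q_used=0 → run E
t=23: queue=[E,F,C,D,G] q_used=1 → run E
t=24: queue=[E,F,C,D,G] q_used=2 → run E
t=25: queue=[E,F,C,D,G] q_used=3 → run E
t=26: queue=[F,C,D,G,E] q_used=0 → run F
t=27: queue=[F,C,D,G,E] q_used=1 → run F
t=28: queue=[C,D,G,E] q_used=0 → run C
t=29: queue=[C,D,G,E] q_used=1 → run C
t=30: queue=[C,D,G,E] q_used=2 → run C
t=31: queue=[D,G,E] q_used=0 → run D
t=32: queue=[D,G,E] q_used=1 → run D
t=33: queue=[G,E] q_used=0 → run G
t=34: queue=[G,E] q_used=1 → run G
t=35: queue=[E] q_used=0 → run E
t=36: queue=[E] q_used=1 → run E
t=37: queue=[E] q_used=2 → run E
t=38: queue=[E] q_used=3 → run E
t=39: (idle)
t=40: (idle)
t=41: (idle)
t=42: (idle)
t=43: (idle)
t=44: (idle)

completion order = A, B, F, C, D, G, E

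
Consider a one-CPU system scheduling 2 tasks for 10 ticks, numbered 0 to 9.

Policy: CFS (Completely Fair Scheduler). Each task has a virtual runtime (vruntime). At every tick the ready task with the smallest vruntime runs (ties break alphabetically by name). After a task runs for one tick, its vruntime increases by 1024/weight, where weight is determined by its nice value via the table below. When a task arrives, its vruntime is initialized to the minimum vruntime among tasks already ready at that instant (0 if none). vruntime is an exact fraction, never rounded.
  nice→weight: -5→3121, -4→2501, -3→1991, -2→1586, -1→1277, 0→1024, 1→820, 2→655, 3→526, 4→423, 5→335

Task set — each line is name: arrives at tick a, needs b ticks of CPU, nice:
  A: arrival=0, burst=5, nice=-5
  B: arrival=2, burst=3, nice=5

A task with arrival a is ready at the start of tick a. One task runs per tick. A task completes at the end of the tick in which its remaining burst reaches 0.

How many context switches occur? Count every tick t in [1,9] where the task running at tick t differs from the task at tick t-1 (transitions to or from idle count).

context switches = 4

t=0: vr[A=0] → run A
t=1: vr[A=1024/3121] → run A
t=2: vr[A=2048/3121 B=2048/3121] → run A
t=3: vr[A=3072/3121 B=2048/3121] → run B
t=4: vr[A=3072/3121 B=3881984/1045535] → run A
t=5: vr[A=4096/3121 B=3881984/1045535] → run A
t=6: vr[B=3881984/1045535] → run B
t=7: vr[B=7077888/1045535] → run B
t=8: (idle)
t=9: (idle)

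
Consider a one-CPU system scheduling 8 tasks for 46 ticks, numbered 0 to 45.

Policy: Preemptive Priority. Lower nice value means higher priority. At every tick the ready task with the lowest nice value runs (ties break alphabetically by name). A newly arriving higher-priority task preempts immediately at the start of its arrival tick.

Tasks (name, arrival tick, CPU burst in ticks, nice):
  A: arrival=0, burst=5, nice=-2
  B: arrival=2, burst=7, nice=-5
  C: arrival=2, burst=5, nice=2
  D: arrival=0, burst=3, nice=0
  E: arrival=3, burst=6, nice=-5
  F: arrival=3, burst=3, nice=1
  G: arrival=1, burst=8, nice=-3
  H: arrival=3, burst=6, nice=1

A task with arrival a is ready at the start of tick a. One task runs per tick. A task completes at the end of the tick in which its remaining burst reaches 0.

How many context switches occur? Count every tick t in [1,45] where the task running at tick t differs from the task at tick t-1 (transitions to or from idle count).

context switches = 10

t=0: ready={A,D} → run A
t=1: ready={A,D,G} → run G
t=2: ready={A,B,C,D,G} → run B
t=3: ready={A,B,C,D,E,F,G,H} → run B
t=4: ready={A,B,C,D,E,F,G,H} → run B
t=5: ready={A,B,C,D,E,F,G,H} → run B
t=6: ready={A,B,C,D,E,F,G,H} → run B
t=7: ready={A,B,C,D,E,F,G,H} → run B
t=8: ready={A,B,C,D,E,F,G,H} → run B
t=9: ready={A,C,D,E,F,G,H} → run E
t=10: ready={A,C,D,E,F,G,H} → run E
t=11: ready={A,C,D,E,F,G,H} → run E
t=12: ready={A,C,D,E,F,G,H} → run E
t=13: ready={A,C,D,E,F,G,H} → run E
t=14: ready={A,C,D,E,F,G,H} → run E
t=15: ready={A,C,D,F,G,H} → run G
t=16: ready={A,C,D,F,G,H} → run G
t=17: ready={A,C,D,F,G,H} → run G
t=18: ready={A,C,D,F,G,H} → run G
t=19: ready={A,C,D,F,G,H} → run G
t=20: ready={A,C,D,F,G,H} → run G
t=21: ready={A,C,D,F,G,H} → run G
t=22: ready={A,C,D,F,H} → run A
t=23: ready={A,C,D,F,H} → run A
t=24: ready={A,C,D,F,H} → run A
t=25: ready={A,C,D,F,H} → run A
t=26: ready={C,D,F,H} → run D
t=27: ready={C,D,F,H} → run D
t=28: ready={C,D,F,H} → run D
t=29: ready={C,F,H} → run F
t=30: ready={C,F,H} → run F
t=31: ready={C,F,H} → run F
t=32: ready={C,H} → run H
t=33: ready={C,H} → run H
t=34: ready={C,H} → run H
t=35: ready={C,H} → run H
t=36: ready={C,H} → run H
t=37: ready={C,H} → run H
t=38: ready={C} → run C
t=39: ready={C} → run C
t=40: ready={C} → run C
t=41: ready={C} → run C
t=42: ready={C} → run C
t=43: (idle)
t=44: (idle)
t=45: (idle)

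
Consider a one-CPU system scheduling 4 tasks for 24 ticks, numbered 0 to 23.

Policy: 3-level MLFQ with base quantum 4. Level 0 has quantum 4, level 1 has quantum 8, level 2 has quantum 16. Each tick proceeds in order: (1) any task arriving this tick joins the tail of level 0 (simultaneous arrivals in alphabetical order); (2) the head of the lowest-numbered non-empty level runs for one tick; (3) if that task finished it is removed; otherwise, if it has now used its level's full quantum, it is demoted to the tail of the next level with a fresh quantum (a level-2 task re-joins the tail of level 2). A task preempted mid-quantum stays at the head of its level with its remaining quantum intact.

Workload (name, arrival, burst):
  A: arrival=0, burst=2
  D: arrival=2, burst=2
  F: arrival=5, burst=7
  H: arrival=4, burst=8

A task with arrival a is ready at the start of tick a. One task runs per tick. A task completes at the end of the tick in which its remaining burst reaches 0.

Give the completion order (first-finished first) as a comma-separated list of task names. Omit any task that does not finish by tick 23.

completion order = A, D, H, F

t=0: L0/L1/L2 = A/-/- → run A
t=1: L0/L1/L2 = A/-/- → run A
t=2: L0/L1/L2 = D/-/- → run D
t=3: L0/L1/L2 = D/-/- → run D
t=4: L0/L1/L2 = H/-/- → run H
t=5: L0/L1/L2 = HF/-/- → run H
t=6: L0/L1/L2 = HF/-/- → run H
t=7: L0/L1/L2 = HF/-/- → run H
t=8: L0/L1/L2 = F/H/- → run F
t=9: L0/L1/L2 = F/H/- → run F
t=10: L0/L1/L2 = F/H/- → run F
t=11: L0/L1/L2 = F/H/- → run F
t=12: L0/L1/L2 = -/HF/- → run H
t=13: L0/L1/L2 = -/HF/- → run H
t=14: L0/L1/L2 = -/HF/- → run H
t=15: L0/L1/L2 = -/HF/- → run H
t=16: L0/L1/L2 = -/F/- → run F
t=17: L0/L1/L2 = -/F/- → run F
t=18: L0/L1/L2 = -/F/- → run F
t=19: (idle)
t=20: (idle)
t=21: (idle)
t=22: (idle)
t=23: (idle)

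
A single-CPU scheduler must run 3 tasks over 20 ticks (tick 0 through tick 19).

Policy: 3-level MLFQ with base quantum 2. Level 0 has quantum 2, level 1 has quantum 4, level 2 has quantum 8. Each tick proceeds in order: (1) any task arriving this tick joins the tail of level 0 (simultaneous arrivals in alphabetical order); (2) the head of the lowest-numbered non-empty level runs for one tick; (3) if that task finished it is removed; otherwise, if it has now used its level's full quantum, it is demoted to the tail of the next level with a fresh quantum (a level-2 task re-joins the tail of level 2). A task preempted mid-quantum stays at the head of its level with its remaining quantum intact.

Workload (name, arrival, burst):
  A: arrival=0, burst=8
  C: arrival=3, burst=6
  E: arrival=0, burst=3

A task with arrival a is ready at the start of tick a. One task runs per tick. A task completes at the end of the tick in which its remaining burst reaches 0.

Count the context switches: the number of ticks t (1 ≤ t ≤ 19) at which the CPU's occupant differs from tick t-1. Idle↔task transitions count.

context switches = 7

t=0: L0/L1/L2 = AE/-/- → run A
t=1: L0/L1/L2 = AE/-/- → run A
t=2: L0/L1/L2 = E/A/- → run E
t=3: L0/L1/L2 = EC/A/- → run E
t=4: L0/L1/L2 = C/AE/- → run C
t=5: L0/L1/L2 = C/AE/- → run C
t=6: L0/L1/L2 = -/AEC/- → run A
t=7: L0/L1/L2 = -/AEC/- → run A
t=8: L0/L1/L2 = -/AEC/- → run A
t=9: L0/L1/L2 = -/AEC/- → run A
t=10: L0/L1/L2 = -/EC/A → run E
t=11: L0/L1/L2 = -/C/A → run C
t=12: L0/L1/L2 = -/C/A → run C
t=13: L0/L1/L2 = -/C/A → run C
t=14: L0/L1/L2 = -/C/A → run C
t=15: L0/L1/L2 = -/-/A → run A
t=16: L0/L1/L2 = -/-/A → run A
t=17: (idle)
t=18: (idle)
t=19: (idle)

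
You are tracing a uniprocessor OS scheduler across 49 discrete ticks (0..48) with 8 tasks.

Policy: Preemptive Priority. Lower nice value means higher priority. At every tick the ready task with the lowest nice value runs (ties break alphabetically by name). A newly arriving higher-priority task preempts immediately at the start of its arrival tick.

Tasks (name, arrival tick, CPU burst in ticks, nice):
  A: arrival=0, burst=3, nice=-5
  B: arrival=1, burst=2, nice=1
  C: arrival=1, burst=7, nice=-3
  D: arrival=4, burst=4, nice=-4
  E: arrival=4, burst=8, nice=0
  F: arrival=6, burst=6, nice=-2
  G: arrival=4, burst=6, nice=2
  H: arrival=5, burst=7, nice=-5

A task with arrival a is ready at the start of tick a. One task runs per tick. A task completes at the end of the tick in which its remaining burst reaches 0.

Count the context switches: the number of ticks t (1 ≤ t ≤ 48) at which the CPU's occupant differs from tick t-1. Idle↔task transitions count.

context switches = 10

t=0: ready={A} → run A
t=1: ready={A,B,C} → run A
t=2: ready={A,B,C} → run A
t=3: ready={B,C} → run C
t=4: ready={B,C,D,E,G} → run D
t=5: ready={B,C,D,E,G,H} → run H
t=6: ready={B,C,D,E,F,G,H} → run H
t=7: ready={B,C,D,E,F,G,H} → run H
t=8: ready={B,C,D,E,F,G,H} → run H
t=9: ready={B,C,D,E,F,G,H} → run H
t=10: ready={B,C,D,E,F,G,H} → run H
t=11: ready={B,C,D,E,F,G,H} → run H
t=12: ready={B,C,D,E,F,G} → run D
t=13: ready={B,C,D,E,F,G} → run D
t=14: ready={B,C,D,E,F,G} → run D
t=15: ready={B,C,E,F,G} → run C
t=16: ready={B,C,E,F,G} → run C
t=17: ready={B,C,E,F,G} → run C
t=18: ready={B,C,E,F,G} → run C
t=19: ready={B,C,E,F,G} → run C
t=20: ready={B,C,E,F,G} → run C
t=21: ready={B,E,F,G} → run F
t=22: ready={B,E,F,G} → run F
t=23: ready={B,E,F,G} → run F
t=24: ready={B,E,F,G} → run F
t=25: ready={B,E,F,G} → run F
t=26: ready={B,E,F,G} → run F
t=27: ready={B,E,G} → run E
t=28: ready={B,E,G} → run E
t=29: ready={B,E,G} → run E
t=30: ready={B,E,G} → run E
t=31: ready={B,E,G} → run E
t=32: ready={B,E,G} → run E
t=33: ready={B,E,G} → run E
t=34: ready={B,E,G} → run E
t=35: ready={B,G} → run B
t=36: ready={B,G} → run B
t=37: ready={G} → run G
t=38: ready={G} → run G
t=39: ready={G} → run G
t=40: ready={G} → run G
t=41: ready={G} → run G
t=42: ready={G} → run G
t=43: (idle)
t=44: (idle)
t=45: (idle)
t=46: (idle)
t=47: (idle)
t=48: (idle)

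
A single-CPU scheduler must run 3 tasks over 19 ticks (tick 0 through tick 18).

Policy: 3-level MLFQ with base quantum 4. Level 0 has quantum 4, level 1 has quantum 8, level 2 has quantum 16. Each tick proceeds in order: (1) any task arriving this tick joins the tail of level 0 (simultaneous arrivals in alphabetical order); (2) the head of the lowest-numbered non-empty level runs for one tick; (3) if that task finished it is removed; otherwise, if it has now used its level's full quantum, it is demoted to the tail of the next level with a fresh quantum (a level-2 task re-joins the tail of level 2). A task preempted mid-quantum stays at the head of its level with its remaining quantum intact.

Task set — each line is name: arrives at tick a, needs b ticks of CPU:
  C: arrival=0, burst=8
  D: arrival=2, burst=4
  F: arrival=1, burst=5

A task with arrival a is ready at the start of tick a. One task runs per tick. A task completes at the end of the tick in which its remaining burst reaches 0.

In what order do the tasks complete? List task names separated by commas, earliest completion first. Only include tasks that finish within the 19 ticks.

t=0: L0/L1/L2 = C/-/- → run C
t=1: L0/L1/L2 = CF/-/- → run C
t=2: L0/L1/L2 = CFD/-/- → run C
t=3: L0/L1/L2 = CFD/-/- → run C
t=4: L0/L1/L2 = FD/C/- → run F
t=5: L0/L1/L2 = FD/C/- → run F
t=6: L0/L1/L2 = FD/C/- → run F
t=7: L0/L1/L2 = FD/C/- → run F
t=8: L0/L1/L2 = D/CF/- → run D
t=9: L0/L1/L2 = D/CF/- → run D
t=10: L0/L1/L2 = D/CF/- → run D
t=11: L0/L1/L2 = D/CF/- → run D
t=12: L0/L1/L2 = -/CF/- → run C
t=13: L0/L1/L2 = -/CF/- → run C
t=14: L0/L1/L2 = -/CF/- → run C
t=15: L0/L1/L2 = -/CF/- → run C
t=16: L0/L1/L2 = -/F/- → run F
t=17: (idle)
t=18: (idle)

completion order = D, C, F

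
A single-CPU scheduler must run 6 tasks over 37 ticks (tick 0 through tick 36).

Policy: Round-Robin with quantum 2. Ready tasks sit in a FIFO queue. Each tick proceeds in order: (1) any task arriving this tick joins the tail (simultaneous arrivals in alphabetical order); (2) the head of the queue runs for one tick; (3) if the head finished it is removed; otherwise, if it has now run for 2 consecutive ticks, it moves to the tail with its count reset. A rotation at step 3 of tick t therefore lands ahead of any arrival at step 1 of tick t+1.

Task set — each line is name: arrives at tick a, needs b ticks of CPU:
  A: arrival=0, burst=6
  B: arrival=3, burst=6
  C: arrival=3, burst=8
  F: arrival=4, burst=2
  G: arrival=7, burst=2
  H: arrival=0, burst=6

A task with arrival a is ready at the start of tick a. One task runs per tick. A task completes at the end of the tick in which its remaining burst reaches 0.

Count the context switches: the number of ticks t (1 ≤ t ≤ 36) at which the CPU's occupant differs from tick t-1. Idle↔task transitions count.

context switches = 14

t=0: queue=[A,H] q_used=0 → run A
t=1: queue=[A,H] q_used=1 → run A
t=2: queue=[H,A] q_used=0 → run H
t=3: queue=[H,A,B,C] q_used=1 → run H
t=4: queue=[A,B,C,H,F] q_used=0 → run A
t=5: queue=[A,B,C,H,F] q_used=1 → run A
t=6: queue=[B,C,H,F,A] q_used=0 → run B
t=7: queue=[B,C,H,F,A,G] q_used=1 → run B
t=8: queue=[C,H,F,A,G,B] q_used=0 → run C
t=9: queue=[C,H,F,A,G,B] q_used=1 → run C
t=10: queue=[H,F,A,G,B,C] q_used=0 → run H
t=11: queue=[H,F,A,G,B,C] q_used=1 → run H
t=12: queue=[F,A,G,B,C,H] q_used=0 → run F
t=13: queue=[F,A,G,B,C,H] q_used=1 → run F
t=14: queue=[A,G,B,C,H] q_used=0 → run A
t=15: queue=[A,G,B,C,H] q_used=1 → run A
t=16: queue=[G,B,C,H] q_used=0 → run G
t=17: queue=[G,B,C,H] q_used=1 → run G
t=18: queue=[B,C,H] q_used=0 → run B
t=19: queue=[B,C,H] q_used=1 → run B
t=20: queue=[C,H,B] q_used=0 → run C
t=21: queue=[C,H,B] q_used=1 → run C
t=22: queue=[H,B,C] q_used=0 → run H
t=23: queue=[H,B,C] q_used=1 → run H
t=24: queue=[B,C] q_used=0 → run B
t=25: queue=[B,C] q_used=1 → run B
t=26: queue=[C] q_used=0 → run C
t=27: queue=[C] q_used=1 → run C
t=28: queue=[C] q_used=0 → run C
t=29: queue=[C] q_used=1 → run C
t=30: (idle)
t=31: (idle)
t=32: (idle)
t=33: (idle)
t=34: (idle)
t=35: (idle)
t=36: (idle)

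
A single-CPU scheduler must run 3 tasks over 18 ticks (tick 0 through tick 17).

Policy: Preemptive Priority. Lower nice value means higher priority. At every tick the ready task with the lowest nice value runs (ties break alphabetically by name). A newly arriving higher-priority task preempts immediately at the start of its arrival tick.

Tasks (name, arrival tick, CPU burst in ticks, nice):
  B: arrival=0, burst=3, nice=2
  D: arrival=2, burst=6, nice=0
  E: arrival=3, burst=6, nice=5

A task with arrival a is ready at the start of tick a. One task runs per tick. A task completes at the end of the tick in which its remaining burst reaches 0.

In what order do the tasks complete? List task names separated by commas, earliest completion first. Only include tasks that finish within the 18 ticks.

completion order = D, B, E

t=0: ready={B} → run B
t=1: ready={B} → run B
t=2: ready={B,D} → run D
t=3: ready={B,D,E} → run D
t=4: ready={B,D,E} → run D
t=5: ready={B,D,E} → run D
t=6: ready={B,D,E} → run D
t=7: ready={B,D,E} → run D
t=8: ready={B,E} → run B
t=9: ready={E} → run E
t=10: ready={E} → run E
t=11: ready={E} → run E
t=12: ready={E} → run E
t=13: ready={E} → run E
t=14: ready={E} → run E
t=15: (idle)
t=16: (idle)
t=17: (idle)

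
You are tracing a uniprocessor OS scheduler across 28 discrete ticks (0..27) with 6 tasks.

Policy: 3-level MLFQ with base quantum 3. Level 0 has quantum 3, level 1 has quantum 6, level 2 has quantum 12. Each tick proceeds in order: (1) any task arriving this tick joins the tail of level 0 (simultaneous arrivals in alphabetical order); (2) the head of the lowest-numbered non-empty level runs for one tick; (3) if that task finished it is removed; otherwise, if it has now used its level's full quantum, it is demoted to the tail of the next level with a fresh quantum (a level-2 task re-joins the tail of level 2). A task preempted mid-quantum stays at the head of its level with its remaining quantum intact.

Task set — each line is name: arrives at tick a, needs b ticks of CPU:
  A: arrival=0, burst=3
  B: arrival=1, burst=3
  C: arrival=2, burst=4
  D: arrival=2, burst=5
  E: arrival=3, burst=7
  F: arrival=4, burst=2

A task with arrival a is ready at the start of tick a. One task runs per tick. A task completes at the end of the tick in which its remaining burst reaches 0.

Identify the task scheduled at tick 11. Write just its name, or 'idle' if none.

running at tick 11 = D

t=0: L0/L1/L2 = A/-/- → run A
t=1: L0/L1/L2 = AB/-/- → run A
t=2: L0/L1/L2 = ABCD/-/- → run A
t=3: L0/L1/L2 = BCDE/-/- → run B
t=4: L0/L1/L2 = BCDEF/-/- → run B
t=5: L0/L1/L2 = BCDEF/-/- → run B
t=6: L0/L1/L2 = CDEF/-/- → run C
t=7: L0/L1/L2 = CDEF/-/- → run C
t=8: L0/L1/L2 = CDEF/-/- → run C
t=9: L0/L1/L2 = DEF/C/- → run D
t=10: L0/L1/L2 = DEF/C/- → run D
t=11: L0/L1/L2 = DEF/C/- → run D
t=12: L0/L1/L2 = EF/CD/- → run E
t=13: L0/L1/L2 = EF/CD/- → run E
t=14: L0/L1/L2 = EF/CD/- → run E
t=15: L0/L1/L2 = F/CDE/- → run F
t=16: L0/L1/L2 = F/CDE/- → run F
t=17: L0/L1/L2 = -/CDE/- → run C
t=18: L0/L1/L2 = -/DE/- → run D
t=19: L0/L1/L2 = -/DE/- → run D
t=20: L0/L1/L2 = -/E/- → run E
t=21: L0/L1/L2 = -/E/- → run E
t=22: L0/L1/L2 = -/E/- → run E
t=23: L0/L1/L2 = -/E/- → run E
t=24: (idle)
t=25: (idle)
t=26: (idle)
t=27: (idle)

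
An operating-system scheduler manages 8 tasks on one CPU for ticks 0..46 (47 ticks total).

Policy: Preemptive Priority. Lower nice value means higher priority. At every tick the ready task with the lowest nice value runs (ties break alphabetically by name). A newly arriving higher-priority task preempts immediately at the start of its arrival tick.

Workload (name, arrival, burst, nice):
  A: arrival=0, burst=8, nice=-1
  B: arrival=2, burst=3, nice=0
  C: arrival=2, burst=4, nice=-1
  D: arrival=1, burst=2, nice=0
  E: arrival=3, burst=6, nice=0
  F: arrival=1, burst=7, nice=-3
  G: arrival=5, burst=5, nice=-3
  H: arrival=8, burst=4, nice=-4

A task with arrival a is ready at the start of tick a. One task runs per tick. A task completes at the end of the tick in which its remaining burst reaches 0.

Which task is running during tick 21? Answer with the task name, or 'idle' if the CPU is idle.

running at tick 21 = A

t=0: ready={A} → run A
t=1: ready={A,D,F} → run F
t=2: ready={A,B,C,D,F} → run F
t=3: ready={A,B,C,D,E,F} → run F
t=4: ready={A,B,C,D,E,F} → run F
t=5: ready={A,B,C,D,E,F,G} → run F
t=6: ready={A,B,C,D,E,F,G} → run F
t=7: ready={A,B,C,D,E,F,G} → run F
t=8: ready={A,B,C,D,E,G,H} → run H
t=9: ready={A,B,C,D,E,G,H} → run H
t=10: ready={A,B,C,D,E,G,H} → run H
t=11: ready={A,B,C,D,E,G,H} → run H
t=12: ready={A,B,C,D,E,G} → run G
t=13: ready={A,B,C,D,E,G} → run G
t=14: ready={A,B,C,D,E,G} → run G
t=15: ready={A,B,C,D,E,G} → run G
t=16: ready={A,B,C,D,E,G} → run G
t=17: ready={A,B,C,D,E} → run A
t=18: ready={A,B,C,D,E} → run A
t=19: ready={A,B,C,D,E} → run A
t=20: ready={A,B,C,D,E} → run A
t=21: ready={A,B,C,D,E} → run A
t=22: ready={A,B,C,D,E} → run A
t=23: ready={A,B,C,D,E} → run A
t=24: ready={B,C,D,E} → run C
t=25: ready={B,C,D,E} → run C
t=26: ready={B,C,D,E} → run C
t=27: ready={B,C,D,E} → run C
t=28: ready={B,D,E} → run B
t=29: ready={B,D,E} → run B
t=30: ready={B,D,E} → run B
t=31: ready={D,E} → run D
t=32: ready={D,E} → run D
t=33: ready={E} → run E
t=34: ready={E} → run E
t=35: ready={E} → run E
t=36: ready={E} → run E
t=37: ready={E} → run E
t=38: ready={E} → run E
t=39: (idle)
t=40: (idle)
t=41: (idle)
t=42: (idle)
t=43: (idle)
t=44: (idle)
t=45: (idle)
t=46: (idle)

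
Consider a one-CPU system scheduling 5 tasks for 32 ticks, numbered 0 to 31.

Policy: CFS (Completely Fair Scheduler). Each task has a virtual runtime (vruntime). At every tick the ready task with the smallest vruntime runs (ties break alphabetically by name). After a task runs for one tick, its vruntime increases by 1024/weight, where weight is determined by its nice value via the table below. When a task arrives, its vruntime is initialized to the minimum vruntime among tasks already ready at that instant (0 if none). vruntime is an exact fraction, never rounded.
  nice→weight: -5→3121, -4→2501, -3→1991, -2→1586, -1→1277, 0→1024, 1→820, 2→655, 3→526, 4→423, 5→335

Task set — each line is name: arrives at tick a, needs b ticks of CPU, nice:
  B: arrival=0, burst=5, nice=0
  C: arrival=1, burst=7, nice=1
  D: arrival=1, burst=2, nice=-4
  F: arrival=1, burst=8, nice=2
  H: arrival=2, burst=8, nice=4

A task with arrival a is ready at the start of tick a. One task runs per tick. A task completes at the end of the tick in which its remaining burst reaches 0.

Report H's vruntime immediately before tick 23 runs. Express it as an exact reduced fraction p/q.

t=0: vr[B=0] → run B
t=1: vr[B=1 C=1 D=1 F=1] → run B
t=2: vr[B=2 C=1 D=1 F=1 H=1] → run C
t=3: vr[B=2 C=461/205 D=1 F=1 H=1] → run D
t=4: vr[B=2 C=461/205 D=3525/2501 F=1 H=1] → run F
t=5: vr[B=2 C=461/205 D=3525/2501 F=1679/655 H=1] → run H
t=6: vr[B=2 C=461/205 D=3525/2501 F=1679/655 H=1447/423] → run D
t=7: vr[B=2 C=461/205 F=1679/655 H=1447/423] → run B
t=8: vr[B=3 C=461/205 F=1679/655 H=1447/423] → run C
t=9: vr[B=3 C=717/205 F=1679/655 H=1447/423] → run F
t=10: vr[B=3 C=717/205 F=2703/655 H=1447/423] → run B
t=11: vr[B=4 C=717/205 F=2703/655 H=1447/423] → run H
t=12: vr[B=4 C=717/205 F=2703/655 H=2471/423] → run C
t=13: vr[B=4 C=973/205 F=2703/655 H=2471/423] → run B
t=14: vr[C=973/205 F=2703/655 H=2471/423] → run F
t=15: vr[C=973/205 F=3727/655 H=2471/423] → run C
t=16: vr[C=1229/205 F=3727/655 H=2471/423] → run F
t=17: vr[C=1229/205 F=4751/655 H=2471/423] → run H
t=18: vr[C=1229/205 F=4751/655 H=1165/141] → run C
t=19: vr[C=297/41 F=4751/655 H=1165/141] → run C
t=20: vr[C=1741/205 F=4751/655 H=1165/141] → run F
t=21: vr[C=1741/205 F=1155/131 H=1165/141] → run H
t=22: vr[C=1741/205 F=1155/131 H=4519/423] → run C
t=23: vr[F=1155/131 H=4519/423] → run F
t=24: vr[F=6799/655 H=4519/423] → run F
t=25: vr[F=7823/655 H=4519/423] → run H
t=26: vr[F=7823/655 H=5543/423] → run F
t=27: vr[H=5543/423] → run H
t=28: vr[H=2189/141] → run H
t=29: vr[H=7591/423] → run H
t=30: (idle)
t=31: (idle)

vruntime(H, start of tick 23) = 4519/423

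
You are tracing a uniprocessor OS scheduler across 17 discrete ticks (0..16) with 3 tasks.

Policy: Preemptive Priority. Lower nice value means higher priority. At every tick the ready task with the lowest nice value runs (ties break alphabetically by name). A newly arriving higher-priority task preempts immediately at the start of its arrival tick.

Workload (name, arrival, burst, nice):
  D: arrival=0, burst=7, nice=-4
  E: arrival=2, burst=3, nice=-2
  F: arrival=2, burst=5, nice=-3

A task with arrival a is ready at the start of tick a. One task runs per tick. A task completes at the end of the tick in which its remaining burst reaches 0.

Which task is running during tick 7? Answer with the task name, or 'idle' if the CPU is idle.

t=0: ready={D} → run D
t=1: ready={D} → run D
t=2: ready={D,E,F} → run D
t=3: ready={D,E,F} → run D
t=4: ready={D,E,F} → run D
t=5: ready={D,E,F} → run D
t=6: ready={D,E,F} → run D
t=7: ready={E,F} → run F
t=8: ready={E,F} → run F
t=9: ready={E,F} → run F
t=10: ready={E,F} → run F
t=11: ready={E,F} → run F
t=12: ready={E} → run E
t=13: ready={E} → run E
t=14: ready={E} → run E
t=15: (idle)
t=16: (idle)

running at tick 7 = F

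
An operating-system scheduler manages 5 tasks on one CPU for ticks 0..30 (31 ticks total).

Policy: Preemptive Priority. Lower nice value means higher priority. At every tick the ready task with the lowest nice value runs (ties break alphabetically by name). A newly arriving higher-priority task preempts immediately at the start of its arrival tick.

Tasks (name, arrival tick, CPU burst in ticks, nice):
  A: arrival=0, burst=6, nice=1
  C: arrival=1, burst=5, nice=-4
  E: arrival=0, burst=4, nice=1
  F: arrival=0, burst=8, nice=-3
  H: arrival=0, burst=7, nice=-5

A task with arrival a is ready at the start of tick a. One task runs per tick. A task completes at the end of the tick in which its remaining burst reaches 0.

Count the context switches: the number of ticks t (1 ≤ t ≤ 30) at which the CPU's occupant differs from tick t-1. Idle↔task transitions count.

context switches = 5

t=0: ready={A,E,F,H} → run H
t=1: ready={A,C,E,F,H} → run H
t=2: ready={A,C,E,F,H} → run H
t=3: ready={A,C,E,F,H} → run H
t=4: ready={A,C,E,F,H} → run H
t=5: ready={A,C,E,F,H} → run H
t=6: ready={A,C,E,F,H} → run H
t=7: ready={A,C,E,F} → run C
t=8: ready={A,C,E,F} → run C
t=9: ready={A,C,E,F} → run C
t=10: ready={A,C,E,F} → run C
t=11: ready={A,C,E,F} → run C
t=12: ready={A,E,F} → run F
t=13: ready={A,E,F} → run F
t=14: ready={A,E,F} → run F
t=15: ready={A,E,F} → run F
t=16: ready={A,E,F} → run F
t=17: ready={A,E,F} → run F
t=18: ready={A,E,F} → run F
t=19: ready={A,E,F} → run F
t=20: ready={A,E} → run A
t=21: ready={A,E} → run A
t=22: ready={A,E} → run A
t=23: ready={A,E} → run A
t=24: ready={A,E} → run A
t=25: ready={A,E} → run A
t=26: ready={E} → run E
t=27: ready={E} → run E
t=28: ready={E} → run E
t=29: ready={E} → run E
t=30: (idle)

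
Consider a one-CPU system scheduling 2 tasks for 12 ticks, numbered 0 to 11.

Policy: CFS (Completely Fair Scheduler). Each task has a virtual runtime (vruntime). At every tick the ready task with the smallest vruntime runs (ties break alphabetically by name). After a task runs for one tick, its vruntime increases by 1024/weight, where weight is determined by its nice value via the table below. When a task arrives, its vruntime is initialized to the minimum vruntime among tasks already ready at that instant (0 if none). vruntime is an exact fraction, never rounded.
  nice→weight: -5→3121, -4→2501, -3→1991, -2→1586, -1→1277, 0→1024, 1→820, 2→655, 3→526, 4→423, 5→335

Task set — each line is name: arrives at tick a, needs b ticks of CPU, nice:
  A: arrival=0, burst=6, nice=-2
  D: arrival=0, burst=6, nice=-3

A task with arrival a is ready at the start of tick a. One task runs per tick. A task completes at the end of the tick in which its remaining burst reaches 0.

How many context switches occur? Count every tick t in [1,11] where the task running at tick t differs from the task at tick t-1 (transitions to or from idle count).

context switches = 8

t=0: vr[A=0 D=0] → run A
t=1: vr[A=512/793 D=0] → run D
t=2: vr[A=512/793 D=1024/1991] → run D
t=3: vr[A=512/793 D=2048/1991] → run A
t=4: vr[A=1024/793 D=2048/1991] → run D
t=5: vr[A=1024/793 D=3072/1991] → run A
t=6: vr[A=1536/793 D=3072/1991] → run D
t=7: vr[A=1536/793 D=4096/1991] → run A
t=8: vr[A=2048/793 D=4096/1991] → run D
t=9: vr[A=2048/793 D=5120/1991] → run D
t=10: vr[A=2048/793] → run A
t=11: vr[A=2560/793] → run A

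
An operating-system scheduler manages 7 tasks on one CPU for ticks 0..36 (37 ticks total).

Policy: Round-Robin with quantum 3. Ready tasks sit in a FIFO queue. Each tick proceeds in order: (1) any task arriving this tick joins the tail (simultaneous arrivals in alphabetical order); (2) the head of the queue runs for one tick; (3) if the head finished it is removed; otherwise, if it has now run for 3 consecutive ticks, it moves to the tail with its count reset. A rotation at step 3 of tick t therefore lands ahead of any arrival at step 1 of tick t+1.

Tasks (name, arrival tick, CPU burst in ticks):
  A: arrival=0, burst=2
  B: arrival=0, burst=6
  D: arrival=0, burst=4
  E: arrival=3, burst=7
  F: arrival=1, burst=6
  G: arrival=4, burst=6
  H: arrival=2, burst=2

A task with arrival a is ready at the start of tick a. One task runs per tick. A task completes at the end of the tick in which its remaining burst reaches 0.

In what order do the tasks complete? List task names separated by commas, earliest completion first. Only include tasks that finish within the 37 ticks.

t=0: queue=[A,B,D] q_used=0 → run A
t=1: queue=[A,B,D,F] q_used=1 → run A
t=2: queue=[B,D,F,H] q_used=0 → run B
t=3: queue=[B,D,F,H,E] q_used=1 → run B
t=4: queue=[B,D,F,H,E,G] q_used=2 → run B
t=5: queue=[D,F,H,E,G,B] q_used=0 → run D
t=6: queue=[D,F,H,E,G,B] q_used=1 → run D
t=7: queue=[D,F,H,E,G,B] q_used=2 → run D
t=8: queue=[F,H,E,G,B,D] q_used=0 → run F
t=9: queue=[F,H,E,G,B,D] q_used=1 → run F
t=10: queue=[F,H,E,G,B,D] q_used=2 → run F
t=11: queue=[H,E,G,B,D,F] q_used=0 → run H
t=12: queue=[H,E,G,B,D,F] q_used=1 → run H
t=13: queue=[E,G,B,D,F] q_used=0 → run E
t=14: queue=[E,G,B,D,F] q_used=1 → run E
t=15: queue=[E,G,B,D,F] q_used=2 → run E
t=16: queue=[G,B,D,F,E] q_used=0 → run G
t=17: queue=[G,B,D,F,E] q_used=1 → run G
t=18: queue=[G,B,D,F,E] q_used=2 → run G
t=19: queue=[B,D,F,E,G] q_used=0 → run B
t=20: queue=[B,D,F,E,G] q_used=1 → run B
t=21: queue=[B,D,F,E,G] q_used=2 → run B
t=22: queue=[D,F,E,G] q_used=0 → run D
t=23: queue=[F,E,G] q_used=0 → run F
t=24: queue=[F,E,G] q_used=1 → run F
t=25: queue=[F,E,G] q_used=2 → run F
t=26: queue=[E,G] q_used=0 → run E
t=27: queue=[E,G] q_used=1 → run E
t=28: queue=[E,G] q_used=2 → run E
t=29: queue=[G,E] q_used=0 → run G
t=30: queue=[G,E] q_used=1 → run G
t=31: queue=[G,E] q_used=2 → run G
t=32: queue=[E] q_used=0 → run E
t=33: (idle)
t=34: (idle)
t=35: (idle)
t=36: (idle)

completion order = A, H, B, D, F, G, E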